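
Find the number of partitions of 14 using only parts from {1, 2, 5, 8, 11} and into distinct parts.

2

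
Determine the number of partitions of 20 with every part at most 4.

A full systematic count gives 108.

108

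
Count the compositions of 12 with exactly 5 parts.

A composition of 12 into 5 positive parts is chosen by placing 4 dividers among the 11 gaps between 12 units: C(11,4) = 330.

330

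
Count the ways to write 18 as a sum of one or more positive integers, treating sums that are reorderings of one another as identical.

There are 385 such partitions.

385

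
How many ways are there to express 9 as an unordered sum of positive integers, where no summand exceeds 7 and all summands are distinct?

6

The partitions of 9 that satisfy the conditions:
2 + 7
3 + 6
1 + 2 + 6
4 + 5
1 + 3 + 5
2 + 3 + 4
Counting gives 6.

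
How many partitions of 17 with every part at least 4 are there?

12

Enumerating:
17
13 + 4
12 + 5
11 + 6
10 + 7
9 + 8
9 + 4 + 4
8 + 5 + 4
7 + 6 + 4
7 + 5 + 5
6 + 6 + 5
5 + 4 + 4 + 4
That's 12 in total.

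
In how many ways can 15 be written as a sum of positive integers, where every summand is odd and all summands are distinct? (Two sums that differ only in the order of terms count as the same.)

4

Enumerating:
15
11+3+1
9+5+1
7+5+3
That's 4 in total.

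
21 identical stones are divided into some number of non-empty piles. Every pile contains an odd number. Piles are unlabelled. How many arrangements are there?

76

There are 76 such partitions.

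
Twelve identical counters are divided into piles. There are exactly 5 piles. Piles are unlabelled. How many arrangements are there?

13

Enumerating:
8+1+1+1+1
7+2+1+1+1
6+3+1+1+1
6+2+2+1+1
5+4+1+1+1
5+3+2+1+1
5+2+2+2+1
4+4+2+1+1
4+3+3+1+1
4+3+2+2+1
4+2+2+2+2
3+3+3+2+1
3+3+2+2+2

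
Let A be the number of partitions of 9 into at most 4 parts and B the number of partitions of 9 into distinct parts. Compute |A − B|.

10

Partitions of 9 into at most 4 parts: 18.
Partitions of 9 into distinct parts: 8.
|18 − 8| = 10.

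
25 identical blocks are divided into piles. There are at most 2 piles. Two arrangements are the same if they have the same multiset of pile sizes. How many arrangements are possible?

13

Listing the qualifying partitions of 25:
25
24, 1
23, 2
22, 3
21, 4
20, 5
19, 6
18, 7
17, 8
16, 9
15, 10
14, 11
13, 12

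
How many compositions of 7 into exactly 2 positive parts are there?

By stars and bars with positive parts, the count is C(6,1) = 6.

6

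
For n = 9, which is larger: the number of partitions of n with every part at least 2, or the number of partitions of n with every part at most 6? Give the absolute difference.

18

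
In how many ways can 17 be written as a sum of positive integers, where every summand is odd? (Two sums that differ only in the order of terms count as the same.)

There are too many to list fully; the first 12 (by largest part) are:
17
15,1,1
13,3,1
13,1,1,1,1
11,5,1
11,3,3
11,3,1,1,1
11,1,1,1,1,1,1
9,7,1
9,5,3
9,5,1,1,1
9,3,3,1,1
…and 26 more, for 38 total.

38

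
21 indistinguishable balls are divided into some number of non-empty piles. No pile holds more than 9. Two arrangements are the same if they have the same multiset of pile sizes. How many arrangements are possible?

598

There are 598 such partitions.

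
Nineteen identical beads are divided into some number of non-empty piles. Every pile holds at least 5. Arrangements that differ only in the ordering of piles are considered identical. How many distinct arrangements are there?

10

Enumerating:
19
14,5
13,6
12,7
11,8
10,9
9,5,5
8,6,5
7,7,5
7,6,6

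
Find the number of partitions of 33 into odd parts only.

Enumerating by decreasing first part gives 448 partitions in all.

448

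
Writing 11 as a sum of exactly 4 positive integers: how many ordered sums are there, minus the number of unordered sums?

109

Compositions: C(10,3) = 120.
Unordered (partitions into 4 parts): 11.
Difference: 120 − 11 = 109.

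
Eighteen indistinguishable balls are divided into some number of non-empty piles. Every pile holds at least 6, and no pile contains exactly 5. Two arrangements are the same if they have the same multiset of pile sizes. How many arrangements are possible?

6

Enumerating:
18
12, 6
11, 7
10, 8
9, 9
6, 6, 6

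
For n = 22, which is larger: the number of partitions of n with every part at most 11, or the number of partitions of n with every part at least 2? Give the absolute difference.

653

Partitions of 22 with every part at most 11: 863.
Partitions of 22 with every part at least 2: 210.
|863 − 210| = 653.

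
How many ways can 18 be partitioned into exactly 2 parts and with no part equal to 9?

They are:
17,1
16,2
15,3
14,4
13,5
12,6
11,7
10,8

8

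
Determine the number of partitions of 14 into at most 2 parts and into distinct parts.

7

Enumerating:
14
13, 1
12, 2
11, 3
10, 4
9, 5
8, 6
That's 7 in total.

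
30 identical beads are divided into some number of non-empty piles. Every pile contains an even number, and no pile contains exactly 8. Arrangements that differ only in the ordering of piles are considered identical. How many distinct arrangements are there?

Systematic enumeration (by largest part, then next-largest, …) yields 120.

120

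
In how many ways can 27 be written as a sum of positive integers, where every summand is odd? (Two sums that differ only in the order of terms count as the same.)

A full systematic count gives 192.

192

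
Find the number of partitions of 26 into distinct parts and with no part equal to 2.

Direct enumeration gives 95 partitions.

95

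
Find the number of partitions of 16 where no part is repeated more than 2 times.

89

A full systematic count gives 89.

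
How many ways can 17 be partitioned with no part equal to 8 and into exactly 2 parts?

7

They are:
16, 1
15, 2
14, 3
13, 4
12, 5
11, 6
10, 7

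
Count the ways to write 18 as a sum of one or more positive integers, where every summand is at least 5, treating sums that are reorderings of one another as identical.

9

Listing the qualifying partitions of 18:
18
13, 5
12, 6
11, 7
10, 8
9, 9
8, 5, 5
7, 6, 5
6, 6, 6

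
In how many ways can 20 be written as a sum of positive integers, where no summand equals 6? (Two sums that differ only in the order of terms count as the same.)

492

A full systematic count gives 492.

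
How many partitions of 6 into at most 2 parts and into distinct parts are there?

3

Enumerating:
6
5+1
4+2
Counting gives 3.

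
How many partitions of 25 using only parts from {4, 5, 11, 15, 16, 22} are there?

They are:
16 + 5 + 4
15 + 5 + 5
11 + 5 + 5 + 4
5 + 5 + 5 + 5 + 5
5 + 4 + 4 + 4 + 4 + 4
Counting gives 5.

5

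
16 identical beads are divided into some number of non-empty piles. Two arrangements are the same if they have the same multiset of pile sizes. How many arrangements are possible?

231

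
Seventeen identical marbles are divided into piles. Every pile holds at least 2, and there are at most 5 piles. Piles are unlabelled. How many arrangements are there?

55

A partial list (first 12 by largest part):
17
15 + 2
14 + 3
13 + 4
13 + 2 + 2
12 + 5
12 + 3 + 2
11 + 6
11 + 4 + 2
11 + 3 + 3
11 + 2 + 2 + 2
10 + 7
…and 43 more, for 55 total.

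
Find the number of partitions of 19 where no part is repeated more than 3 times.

258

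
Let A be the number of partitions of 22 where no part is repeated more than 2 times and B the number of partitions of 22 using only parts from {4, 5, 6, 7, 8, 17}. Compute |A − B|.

Partitions of 22 where no part is repeated more than 2 times: 297.
Partitions of 22 using only parts from {4, 5, 6, 7, 8, 17}: 12.
|297 − 12| = 285.

285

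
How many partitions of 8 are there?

The partitions of 8 that satisfy the conditions:
8
7 + 1
6 + 2
6 + 1 + 1
5 + 3
5 + 2 + 1
5 + 1 + 1 + 1
4 + 4
4 + 3 + 1
4 + 2 + 2
4 + 2 + 1 + 1
4 + 1 + 1 + 1 + 1
3 + 3 + 2
3 + 3 + 1 + 1
3 + 2 + 2 + 1
3 + 2 + 1 + 1 + 1
3 + 1 + 1 + 1 + 1 + 1
2 + 2 + 2 + 2
2 + 2 + 2 + 1 + 1
2 + 2 + 1 + 1 + 1 + 1
2 + 1 + 1 + 1 + 1 + 1 + 1
1 + 1 + 1 + 1 + 1 + 1 + 1 + 1
That's 22 in total.

22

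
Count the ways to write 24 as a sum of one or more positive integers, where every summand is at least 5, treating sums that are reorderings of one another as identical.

26

There are too many to list fully; the first 12 (by largest part) are:
24
19+5
18+6
17+7
16+8
15+9
14+10
14+5+5
13+11
13+6+5
12+12
12+7+5
…and 14 more, for 26 total.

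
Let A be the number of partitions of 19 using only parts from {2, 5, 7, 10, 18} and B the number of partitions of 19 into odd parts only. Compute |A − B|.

47

Partitions of 19 using only parts from {2, 5, 7, 10, 18}: 7.
Partitions of 19 into odd parts only: 54.
|7 − 54| = 47.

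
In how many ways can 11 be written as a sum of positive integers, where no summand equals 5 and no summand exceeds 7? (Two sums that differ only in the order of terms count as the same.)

There are too many to list fully; the first 12 (by largest part) are:
4, 7
1, 3, 7
2, 2, 7
1, 1, 2, 7
1, 1, 1, 1, 7
1, 4, 6
2, 3, 6
1, 1, 3, 6
1, 2, 2, 6
1, 1, 1, 2, 6
1, 1, 1, 1, 1, 6
3, 4, 4
…and 26 more, for 38 total.

38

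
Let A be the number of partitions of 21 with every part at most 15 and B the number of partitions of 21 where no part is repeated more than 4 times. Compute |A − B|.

268

Partitions of 21 with every part at most 15: 773.
Partitions of 21 where no part is repeated more than 4 times: 505.
|773 − 505| = 268.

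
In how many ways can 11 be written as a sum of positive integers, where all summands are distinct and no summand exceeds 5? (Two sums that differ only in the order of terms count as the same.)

2

Enumerating:
2+4+5
1+2+3+5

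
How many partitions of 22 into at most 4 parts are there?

There are 136 such partitions.

136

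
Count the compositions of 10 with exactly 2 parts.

9

Place 1 bars in the 9 internal gaps of a row of 10 dots: C(9,1) = 9.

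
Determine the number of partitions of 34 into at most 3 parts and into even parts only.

33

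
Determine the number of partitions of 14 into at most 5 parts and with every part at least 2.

A partial list (first 12 by largest part):
14
12 + 2
11 + 3
10 + 4
10 + 2 + 2
9 + 5
9 + 3 + 2
8 + 6
8 + 4 + 2
8 + 3 + 3
8 + 2 + 2 + 2
7 + 7
…and 19 more, for 31 total.

31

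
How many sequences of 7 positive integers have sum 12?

Place 6 bars in the 11 internal gaps of a row of 12 dots: C(11,6) = 462.

462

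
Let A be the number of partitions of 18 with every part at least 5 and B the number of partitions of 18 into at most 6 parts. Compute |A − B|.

190

Partitions of 18 with every part at least 5: 9.
Partitions of 18 into at most 6 parts: 199.
|9 − 199| = 190.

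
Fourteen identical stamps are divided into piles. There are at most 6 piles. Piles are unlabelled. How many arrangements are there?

90

Systematic enumeration (by largest part, then next-largest, …) yields 90.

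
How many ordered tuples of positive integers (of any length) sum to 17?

65536

Each of the 16 gaps between 17 units is either a break or not: 2^16 = 65536.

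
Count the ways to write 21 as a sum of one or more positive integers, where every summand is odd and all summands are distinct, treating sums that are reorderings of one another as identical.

They are:
21
1, 3, 17
1, 5, 15
1, 7, 13
3, 5, 13
1, 9, 11
3, 7, 11
5, 7, 9
Counting gives 8.

8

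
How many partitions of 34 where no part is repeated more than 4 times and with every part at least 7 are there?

A partial list (first 12 by largest part):
34
7,27
8,26
9,25
10,24
11,23
12,22
13,21
14,20
7,7,20
15,19
7,8,19
…and 30 more, for 42 total.

42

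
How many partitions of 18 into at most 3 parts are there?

37

A partial list (first 12 by largest part):
18
17 + 1
16 + 2
16 + 1 + 1
15 + 3
15 + 2 + 1
14 + 4
14 + 3 + 1
14 + 2 + 2
13 + 5
13 + 4 + 1
13 + 3 + 2
…and 25 more, for 37 total.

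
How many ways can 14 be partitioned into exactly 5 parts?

23

Enumerating:
10,1,1,1,1
9,2,1,1,1
8,3,1,1,1
8,2,2,1,1
7,4,1,1,1
7,3,2,1,1
7,2,2,2,1
6,5,1,1,1
6,4,2,1,1
6,3,3,1,1
6,3,2,2,1
6,2,2,2,2
5,5,2,1,1
5,4,3,1,1
5,4,2,2,1
5,3,3,2,1
5,3,2,2,2
4,4,4,1,1
4,4,3,2,1
4,4,2,2,2
4,3,3,3,1
4,3,3,2,2
3,3,3,3,2
That's 23 in total.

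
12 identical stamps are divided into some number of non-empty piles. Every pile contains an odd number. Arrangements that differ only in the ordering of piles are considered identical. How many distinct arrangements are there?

15

They are:
11+1
9+3
9+1+1+1
7+5
7+3+1+1
7+1+1+1+1+1
5+5+1+1
5+3+3+1
5+3+1+1+1+1
5+1+1+1+1+1+1+1
3+3+3+3
3+3+3+1+1+1
3+3+1+1+1+1+1+1
3+1+1+1+1+1+1+1+1+1
1+1+1+1+1+1+1+1+1+1+1+1
Counting gives 15.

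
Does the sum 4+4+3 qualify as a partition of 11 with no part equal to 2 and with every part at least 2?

The parts sum to 11, and the condition 'no summand equals 2' holds; the condition 'every summand is at least 2' holds.

Yes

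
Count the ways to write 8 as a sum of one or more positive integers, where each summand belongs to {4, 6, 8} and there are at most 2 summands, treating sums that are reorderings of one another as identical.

Listing the qualifying partitions of 8:
8
4 + 4
Counting gives 2.

2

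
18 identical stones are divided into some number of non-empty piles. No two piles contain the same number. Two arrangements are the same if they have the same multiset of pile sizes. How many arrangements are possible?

46

There are too many to list fully; the first 12 (by largest part) are:
18
17+1
16+2
15+3
15+2+1
14+4
14+3+1
13+5
13+4+1
13+3+2
12+6
12+5+1
…and 34 more, for 46 total.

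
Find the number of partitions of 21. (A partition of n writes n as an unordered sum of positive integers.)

792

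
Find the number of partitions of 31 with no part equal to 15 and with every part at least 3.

Direct enumeration gives 370 partitions.

370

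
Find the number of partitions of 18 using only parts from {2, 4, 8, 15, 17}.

They are:
8, 8, 2
8, 4, 4, 2
8, 4, 2, 2, 2
8, 2, 2, 2, 2, 2
4, 4, 4, 4, 2
4, 4, 4, 2, 2, 2
4, 4, 2, 2, 2, 2, 2
4, 2, 2, 2, 2, 2, 2, 2
2, 2, 2, 2, 2, 2, 2, 2, 2

9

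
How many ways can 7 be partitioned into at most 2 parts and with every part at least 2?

3

Listing the qualifying partitions of 7:
7
5, 2
4, 3
That's 3 in total.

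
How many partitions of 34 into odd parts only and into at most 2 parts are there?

9

Listing the qualifying partitions of 34:
33,1
31,3
29,5
27,7
25,9
23,11
21,13
19,15
17,17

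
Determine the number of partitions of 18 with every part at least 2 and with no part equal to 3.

47

A partial list (first 12 by largest part):
18
16 + 2
14 + 4
14 + 2 + 2
13 + 5
12 + 6
12 + 4 + 2
12 + 2 + 2 + 2
11 + 7
11 + 5 + 2
10 + 8
10 + 6 + 2
…and 35 more, for 47 total.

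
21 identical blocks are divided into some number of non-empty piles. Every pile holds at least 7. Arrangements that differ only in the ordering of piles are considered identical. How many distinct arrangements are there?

Listing the qualifying partitions of 21:
21
7,14
8,13
9,12
10,11
7,7,7
That's 6 in total.

6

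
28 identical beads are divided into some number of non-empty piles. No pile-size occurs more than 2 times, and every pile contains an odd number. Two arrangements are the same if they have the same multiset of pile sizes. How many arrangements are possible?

47

A partial list (first 12 by largest part):
27+1
25+3
23+5
23+3+1+1
21+7
21+5+1+1
21+3+3+1
19+9
19+7+1+1
19+5+3+1
17+11
17+9+1+1
…and 35 more, for 47 total.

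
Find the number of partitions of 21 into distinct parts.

76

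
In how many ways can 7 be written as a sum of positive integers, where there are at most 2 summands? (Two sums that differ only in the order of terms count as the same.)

4

Listing the qualifying partitions of 7:
7
1 + 6
2 + 5
3 + 4
That's 4 in total.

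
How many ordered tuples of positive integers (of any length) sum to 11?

1024

There are 10 gaps and each independently is a cut or not, giving 2^10 = 1024.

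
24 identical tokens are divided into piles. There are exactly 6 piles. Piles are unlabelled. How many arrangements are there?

Enumerating by decreasing first part gives 199 partitions in all.

199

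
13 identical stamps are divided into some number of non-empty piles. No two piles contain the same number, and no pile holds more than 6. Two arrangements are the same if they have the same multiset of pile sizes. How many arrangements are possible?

Listing the qualifying partitions of 13:
6 + 5 + 2
6 + 4 + 3
6 + 4 + 2 + 1
5 + 4 + 3 + 1
That's 4 in total.

4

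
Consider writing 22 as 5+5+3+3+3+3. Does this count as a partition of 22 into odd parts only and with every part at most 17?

Yes

The parts sum to 22, and the condition 'every summand is odd' holds; the condition 'no summand exceeds 17' holds.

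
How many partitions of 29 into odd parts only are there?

Direct enumeration gives 256 partitions.

256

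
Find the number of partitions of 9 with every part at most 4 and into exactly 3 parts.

3

Enumerating:
4,4,1
4,3,2
3,3,3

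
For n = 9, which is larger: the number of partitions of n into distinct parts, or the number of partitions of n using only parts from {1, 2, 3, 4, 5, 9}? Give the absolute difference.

16

Partitions of 9 into distinct parts: 8.
Partitions of 9 using only parts from {1, 2, 3, 4, 5, 9}: 24.
|8 − 24| = 16.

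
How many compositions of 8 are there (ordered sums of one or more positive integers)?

128

Each of the 7 gaps between 8 units is either a break or not: 2^7 = 128.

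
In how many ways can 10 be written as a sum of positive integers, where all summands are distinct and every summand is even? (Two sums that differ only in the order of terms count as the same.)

3

Enumerating:
10
2, 8
4, 6
Counting gives 3.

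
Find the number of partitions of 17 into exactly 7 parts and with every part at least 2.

The partitions of 17 that satisfy the conditions:
5,2,2,2,2,2,2
4,3,2,2,2,2,2
3,3,3,2,2,2,2

3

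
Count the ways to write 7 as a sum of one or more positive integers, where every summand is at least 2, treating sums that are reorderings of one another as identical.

4

Listing the qualifying partitions of 7:
7
5+2
4+3
3+2+2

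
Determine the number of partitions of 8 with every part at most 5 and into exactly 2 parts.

2

Enumerating:
5, 3
4, 4
Counting gives 2.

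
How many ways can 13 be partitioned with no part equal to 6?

Direct enumeration gives 86 partitions.

86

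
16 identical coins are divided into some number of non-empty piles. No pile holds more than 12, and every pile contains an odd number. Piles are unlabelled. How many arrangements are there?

29

A partial list (first 12 by largest part):
11,5
11,3,1,1
11,1,1,1,1,1
9,7
9,5,1,1
9,3,3,1
9,3,1,1,1,1
9,1,1,1,1,1,1,1
7,7,1,1
7,5,3,1
7,5,1,1,1,1
7,3,3,3
…and 17 more, for 29 total.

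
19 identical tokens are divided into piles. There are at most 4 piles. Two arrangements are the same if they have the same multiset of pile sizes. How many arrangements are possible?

94

There are 94 such partitions.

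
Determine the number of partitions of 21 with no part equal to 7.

657

Enumerating by decreasing first part gives 657 partitions in all.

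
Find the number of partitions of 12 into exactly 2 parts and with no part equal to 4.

They are:
1+11
2+10
3+9
5+7
6+6
Counting gives 5.

5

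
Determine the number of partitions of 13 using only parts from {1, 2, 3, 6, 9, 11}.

36

There are too many to list fully; the first 12 (by largest part) are:
11 + 2
11 + 1 + 1
9 + 3 + 1
9 + 2 + 2
9 + 2 + 1 + 1
9 + 1 + 1 + 1 + 1
6 + 6 + 1
6 + 3 + 3 + 1
6 + 3 + 2 + 2
6 + 3 + 2 + 1 + 1
6 + 3 + 1 + 1 + 1 + 1
6 + 2 + 2 + 2 + 1
…and 24 more, for 36 total.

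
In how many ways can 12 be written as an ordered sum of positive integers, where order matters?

2048

Each of the 11 gaps between 12 units is either a break or not: 2^11 = 2048.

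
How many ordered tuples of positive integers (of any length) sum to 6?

32

The number of compositions of n is 2^(n−1); here 2^5 = 32.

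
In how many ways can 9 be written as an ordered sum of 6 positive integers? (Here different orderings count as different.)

56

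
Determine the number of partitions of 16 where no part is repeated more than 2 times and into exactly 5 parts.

They are:
10,2,2,1,1
9,3,2,1,1
8,4,2,1,1
8,3,3,1,1
8,3,2,2,1
7,5,2,1,1
7,4,3,1,1
7,4,2,2,1
7,3,3,2,1
6,6,2,1,1
6,5,3,1,1
6,5,2,2,1
6,4,4,1,1
6,4,3,2,1
6,3,3,2,2
5,5,4,1,1
5,5,3,2,1
5,4,4,2,1
5,4,3,3,1
5,4,3,2,2
4,4,3,3,2
That's 21 in total.

21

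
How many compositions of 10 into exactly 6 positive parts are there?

Place 5 bars in the 9 internal gaps of a row of 10 dots: C(9,5) = 126.

126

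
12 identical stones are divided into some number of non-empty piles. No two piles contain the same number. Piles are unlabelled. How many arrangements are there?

15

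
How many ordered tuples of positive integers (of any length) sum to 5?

16

The number of compositions of n is 2^(n−1); here 2^4 = 16.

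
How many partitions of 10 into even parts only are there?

7

Listing the qualifying partitions of 10:
10
8, 2
6, 4
6, 2, 2
4, 4, 2
4, 2, 2, 2
2, 2, 2, 2, 2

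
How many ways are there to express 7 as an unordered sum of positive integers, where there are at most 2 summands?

4

Listing the qualifying partitions of 7:
7
1, 6
2, 5
3, 4
That's 4 in total.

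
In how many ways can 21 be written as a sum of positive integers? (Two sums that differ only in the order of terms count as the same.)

Enumerating by decreasing first part gives 792 partitions in all.

792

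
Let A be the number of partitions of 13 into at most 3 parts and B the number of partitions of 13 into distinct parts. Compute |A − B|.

3

Partitions of 13 into at most 3 parts: 21.
Partitions of 13 into distinct parts: 18.
|21 − 18| = 3.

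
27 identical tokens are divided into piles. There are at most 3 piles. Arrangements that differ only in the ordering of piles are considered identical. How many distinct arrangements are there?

A full systematic count gives 75.

75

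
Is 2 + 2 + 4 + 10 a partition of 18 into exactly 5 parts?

No

The parts sum to 18, and the condition 'there are exactly 5 summands' is violated.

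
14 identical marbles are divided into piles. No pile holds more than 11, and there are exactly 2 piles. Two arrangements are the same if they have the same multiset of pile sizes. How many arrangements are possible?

5

The partitions of 14 that satisfy the conditions:
11, 3
10, 4
9, 5
8, 6
7, 7
That's 5 in total.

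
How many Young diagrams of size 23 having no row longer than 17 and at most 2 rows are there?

6

Listing the qualifying partitions of 23:
6,17
7,16
8,15
9,14
10,13
11,12
Counting gives 6.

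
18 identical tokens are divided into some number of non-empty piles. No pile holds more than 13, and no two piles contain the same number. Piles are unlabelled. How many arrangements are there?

39

There are too many to list fully; the first 12 (by largest part) are:
13, 5
13, 4, 1
13, 3, 2
12, 6
12, 5, 1
12, 4, 2
12, 3, 2, 1
11, 7
11, 6, 1
11, 5, 2
11, 4, 3
11, 4, 2, 1
…and 27 more, for 39 total.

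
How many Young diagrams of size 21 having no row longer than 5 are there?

221

A full systematic count gives 221.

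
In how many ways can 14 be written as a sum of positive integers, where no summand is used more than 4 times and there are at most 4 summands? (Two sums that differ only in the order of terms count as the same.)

There are too many to list fully; the first 12 (by largest part) are:
14
13,1
12,2
12,1,1
11,3
11,2,1
11,1,1,1
10,4
10,3,1
10,2,2
10,2,1,1
9,5
…and 35 more, for 47 total.

47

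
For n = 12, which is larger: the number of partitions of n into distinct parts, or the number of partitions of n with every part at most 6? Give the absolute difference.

43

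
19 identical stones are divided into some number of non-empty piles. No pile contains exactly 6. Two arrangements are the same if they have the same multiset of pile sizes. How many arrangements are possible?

Systematic enumeration (by largest part, then next-largest, …) yields 389.

389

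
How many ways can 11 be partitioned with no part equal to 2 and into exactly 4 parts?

4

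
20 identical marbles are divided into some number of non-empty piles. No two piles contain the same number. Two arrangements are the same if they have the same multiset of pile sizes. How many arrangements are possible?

A partial list (first 12 by largest part):
20
19, 1
18, 2
17, 3
17, 2, 1
16, 4
16, 3, 1
15, 5
15, 4, 1
15, 3, 2
14, 6
14, 5, 1
…and 52 more, for 64 total.

64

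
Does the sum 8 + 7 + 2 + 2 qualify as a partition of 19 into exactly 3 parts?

No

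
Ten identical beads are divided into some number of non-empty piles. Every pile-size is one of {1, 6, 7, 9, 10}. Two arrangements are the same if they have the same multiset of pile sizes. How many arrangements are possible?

5

They are:
10
9 + 1
7 + 1 + 1 + 1
6 + 1 + 1 + 1 + 1
1 + 1 + 1 + 1 + 1 + 1 + 1 + 1 + 1 + 1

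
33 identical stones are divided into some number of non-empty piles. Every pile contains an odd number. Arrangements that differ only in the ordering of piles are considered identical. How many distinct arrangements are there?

448

Direct enumeration gives 448 partitions.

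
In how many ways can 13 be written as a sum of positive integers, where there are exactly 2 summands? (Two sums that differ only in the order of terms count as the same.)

6

Enumerating:
12, 1
11, 2
10, 3
9, 4
8, 5
7, 6
That's 6 in total.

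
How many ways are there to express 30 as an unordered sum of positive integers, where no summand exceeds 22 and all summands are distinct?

277

Direct enumeration gives 277 partitions.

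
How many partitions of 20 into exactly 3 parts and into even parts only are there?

They are:
16, 2, 2
14, 4, 2
12, 6, 2
12, 4, 4
10, 8, 2
10, 6, 4
8, 8, 4
8, 6, 6

8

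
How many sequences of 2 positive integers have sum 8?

A composition of 8 into 2 positive parts is chosen by placing 1 dividers among the 7 gaps between 8 units: C(7,1) = 7.

7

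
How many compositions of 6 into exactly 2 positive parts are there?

5

Equivalently, choose which 1 of the 5 gaps become plus signs: C(5,1) = 5.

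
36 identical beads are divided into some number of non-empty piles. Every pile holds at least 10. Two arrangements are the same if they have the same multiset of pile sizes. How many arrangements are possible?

17

Enumerating:
36
10, 26
11, 25
12, 24
13, 23
14, 22
15, 21
16, 20
17, 19
18, 18
10, 10, 16
10, 11, 15
10, 12, 14
11, 11, 14
10, 13, 13
11, 12, 13
12, 12, 12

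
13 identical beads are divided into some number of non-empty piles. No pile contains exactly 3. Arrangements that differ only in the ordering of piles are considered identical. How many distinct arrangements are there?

59

There are too many to list fully; the first 12 (by largest part) are:
13
12, 1
11, 2
11, 1, 1
10, 2, 1
10, 1, 1, 1
9, 4
9, 2, 2
9, 2, 1, 1
9, 1, 1, 1, 1
8, 5
8, 4, 1
…and 47 more, for 59 total.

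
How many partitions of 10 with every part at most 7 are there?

38

A partial list (first 12 by largest part):
7 + 3
7 + 2 + 1
7 + 1 + 1 + 1
6 + 4
6 + 3 + 1
6 + 2 + 2
6 + 2 + 1 + 1
6 + 1 + 1 + 1 + 1
5 + 5
5 + 4 + 1
5 + 3 + 2
5 + 3 + 1 + 1
…and 26 more, for 38 total.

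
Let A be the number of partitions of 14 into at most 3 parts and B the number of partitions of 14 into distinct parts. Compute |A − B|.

2

Partitions of 14 into at most 3 parts: 24.
Partitions of 14 into distinct parts: 22.
|24 − 22| = 2.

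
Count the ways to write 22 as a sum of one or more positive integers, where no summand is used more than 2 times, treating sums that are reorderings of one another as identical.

297

Counting exhaustively, 297 partitions satisfy the conditions.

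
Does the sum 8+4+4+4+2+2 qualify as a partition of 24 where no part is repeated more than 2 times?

No

The parts sum to 24, and the condition 'no summand is used more than 2 times' is violated.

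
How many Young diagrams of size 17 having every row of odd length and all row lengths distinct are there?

Enumerating:
17
13,3,1
11,5,1
9,7,1
9,5,3

5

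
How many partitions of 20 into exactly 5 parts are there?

84

A full systematic count gives 84.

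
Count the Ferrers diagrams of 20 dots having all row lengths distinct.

A partial list (first 12 by largest part):
20
1 + 19
2 + 18
3 + 17
1 + 2 + 17
4 + 16
1 + 3 + 16
5 + 15
1 + 4 + 15
2 + 3 + 15
6 + 14
1 + 5 + 14
…and 52 more, for 64 total.

64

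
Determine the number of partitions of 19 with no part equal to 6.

A full systematic count gives 389.

389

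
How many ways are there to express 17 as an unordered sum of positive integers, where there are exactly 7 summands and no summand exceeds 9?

36

A partial list (first 12 by largest part):
9 + 3 + 1 + 1 + 1 + 1 + 1
9 + 2 + 2 + 1 + 1 + 1 + 1
8 + 4 + 1 + 1 + 1 + 1 + 1
8 + 3 + 2 + 1 + 1 + 1 + 1
8 + 2 + 2 + 2 + 1 + 1 + 1
7 + 5 + 1 + 1 + 1 + 1 + 1
7 + 4 + 2 + 1 + 1 + 1 + 1
7 + 3 + 3 + 1 + 1 + 1 + 1
7 + 3 + 2 + 2 + 1 + 1 + 1
7 + 2 + 2 + 2 + 2 + 1 + 1
6 + 6 + 1 + 1 + 1 + 1 + 1
6 + 5 + 2 + 1 + 1 + 1 + 1
…and 24 more, for 36 total.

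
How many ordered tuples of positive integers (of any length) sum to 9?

256

The number of compositions of n is 2^(n−1); here 2^8 = 256.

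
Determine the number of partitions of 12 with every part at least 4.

5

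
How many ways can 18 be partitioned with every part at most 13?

373

Enumerating by decreasing first part gives 373 partitions in all.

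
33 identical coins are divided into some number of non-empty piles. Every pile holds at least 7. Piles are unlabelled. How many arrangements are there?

36

There are too many to list fully; the first 12 (by largest part) are:
33
26 + 7
25 + 8
24 + 9
23 + 10
22 + 11
21 + 12
20 + 13
19 + 14
19 + 7 + 7
18 + 15
18 + 8 + 7
…and 24 more, for 36 total.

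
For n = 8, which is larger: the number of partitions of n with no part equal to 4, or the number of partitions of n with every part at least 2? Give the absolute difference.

Partitions of 8 with no part equal to 4: 17.
Partitions of 8 with every part at least 2: 7.
|17 − 7| = 10.

10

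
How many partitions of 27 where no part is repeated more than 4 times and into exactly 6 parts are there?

Counting exhaustively, 326 partitions satisfy the conditions.

326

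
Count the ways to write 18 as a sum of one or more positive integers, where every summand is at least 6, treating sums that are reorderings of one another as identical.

6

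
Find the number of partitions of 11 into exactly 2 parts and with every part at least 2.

4

Enumerating:
2,9
3,8
4,7
5,6
That's 4 in total.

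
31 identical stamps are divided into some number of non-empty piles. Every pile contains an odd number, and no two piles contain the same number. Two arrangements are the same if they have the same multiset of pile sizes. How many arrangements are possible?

20

The partitions of 31 that satisfy the conditions:
31
1+3+27
1+5+25
1+7+23
3+5+23
1+9+21
3+7+21
1+11+19
3+9+19
5+7+19
1+13+17
3+11+17
5+9+17
3+13+15
5+11+15
7+9+15
1+3+5+7+15
7+11+13
1+3+5+9+13
1+3+7+9+11
That's 20 in total.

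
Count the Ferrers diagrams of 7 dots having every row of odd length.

5

Enumerating:
7
5+1+1
3+3+1
3+1+1+1+1
1+1+1+1+1+1+1
That's 5 in total.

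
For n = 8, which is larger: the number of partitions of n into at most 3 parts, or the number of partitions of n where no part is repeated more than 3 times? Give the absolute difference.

6

Partitions of 8 into at most 3 parts: 10.
Partitions of 8 where no part is repeated more than 3 times: 16.
|10 − 16| = 6.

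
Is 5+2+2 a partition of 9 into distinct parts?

The parts sum to 9, and the condition 'all summands are distinct' is violated.

No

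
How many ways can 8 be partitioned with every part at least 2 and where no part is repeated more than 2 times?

6

They are:
8
6,2
5,3
4,4
4,2,2
3,3,2
Counting gives 6.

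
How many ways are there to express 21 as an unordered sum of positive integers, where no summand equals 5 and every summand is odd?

44

There are too many to list fully; the first 12 (by largest part) are:
21
1, 1, 19
1, 3, 17
1, 1, 1, 1, 17
3, 3, 15
1, 1, 1, 3, 15
1, 1, 1, 1, 1, 1, 15
1, 7, 13
1, 1, 3, 3, 13
1, 1, 1, 1, 1, 3, 13
1, 1, 1, 1, 1, 1, 1, 1, 13
1, 9, 11
…and 32 more, for 44 total.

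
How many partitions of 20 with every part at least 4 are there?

They are:
20
16,4
15,5
14,6
13,7
12,8
12,4,4
11,9
11,5,4
10,10
10,6,4
10,5,5
9,7,4
9,6,5
8,8,4
8,7,5
8,6,6
8,4,4,4
7,7,6
7,5,4,4
6,6,4,4
6,5,5,4
5,5,5,5
4,4,4,4,4

24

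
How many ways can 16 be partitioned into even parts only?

22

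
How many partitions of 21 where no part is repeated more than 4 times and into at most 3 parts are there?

There are too many to list fully; the first 12 (by largest part) are:
21
20 + 1
19 + 2
19 + 1 + 1
18 + 3
18 + 2 + 1
17 + 4
17 + 3 + 1
17 + 2 + 2
16 + 5
16 + 4 + 1
16 + 3 + 2
…and 36 more, for 48 total.

48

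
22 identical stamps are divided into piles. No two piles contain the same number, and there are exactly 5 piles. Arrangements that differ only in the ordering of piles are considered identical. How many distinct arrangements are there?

13

Enumerating:
12,4,3,2,1
11,5,3,2,1
10,6,3,2,1
10,5,4,2,1
9,7,3,2,1
9,6,4,2,1
9,5,4,3,1
8,7,4,2,1
8,6,5,2,1
8,6,4,3,1
8,5,4,3,2
7,6,5,3,1
7,6,4,3,2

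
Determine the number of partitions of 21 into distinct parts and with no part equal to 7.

There are too many to list fully; the first 12 (by largest part) are:
21
20 + 1
19 + 2
18 + 3
18 + 2 + 1
17 + 4
17 + 3 + 1
16 + 5
16 + 4 + 1
16 + 3 + 2
15 + 6
15 + 5 + 1
…and 46 more, for 58 total.

58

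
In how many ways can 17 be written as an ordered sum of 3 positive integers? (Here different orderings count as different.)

120

By stars and bars with positive parts, the count is C(16,2) = 120.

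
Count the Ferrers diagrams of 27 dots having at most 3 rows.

75

Systematic enumeration (by largest part, then next-largest, …) yields 75.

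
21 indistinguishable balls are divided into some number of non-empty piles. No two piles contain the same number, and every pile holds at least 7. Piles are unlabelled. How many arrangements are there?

5

The partitions of 21 that satisfy the conditions:
21
14+7
13+8
12+9
11+10
Counting gives 5.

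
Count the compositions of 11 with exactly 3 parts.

45

Place 2 bars in the 10 internal gaps of a row of 11 dots: C(10,2) = 45.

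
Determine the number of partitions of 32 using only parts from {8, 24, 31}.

2

They are:
8, 24
8, 8, 8, 8
Counting gives 2.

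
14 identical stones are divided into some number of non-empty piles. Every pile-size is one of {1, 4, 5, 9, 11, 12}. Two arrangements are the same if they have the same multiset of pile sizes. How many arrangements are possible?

Listing the qualifying partitions of 14:
12,1,1
11,1,1,1
9,5
9,4,1
9,1,1,1,1,1
5,5,4
5,5,1,1,1,1
5,4,4,1
5,4,1,1,1,1,1
5,1,1,1,1,1,1,1,1,1
4,4,4,1,1
4,4,1,1,1,1,1,1
4,1,1,1,1,1,1,1,1,1,1
1,1,1,1,1,1,1,1,1,1,1,1,1,1
Counting gives 14.

14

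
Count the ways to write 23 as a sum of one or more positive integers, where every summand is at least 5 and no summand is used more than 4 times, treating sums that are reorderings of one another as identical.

21

Enumerating:
23
5+18
6+17
7+16
8+15
9+14
10+13
5+5+13
11+12
5+6+12
5+7+11
6+6+11
5+8+10
6+7+10
5+9+9
6+8+9
7+7+9
7+8+8
5+5+5+8
5+5+6+7
5+6+6+6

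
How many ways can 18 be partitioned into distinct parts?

46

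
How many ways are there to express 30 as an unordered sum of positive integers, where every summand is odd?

Direct enumeration gives 296 partitions.

296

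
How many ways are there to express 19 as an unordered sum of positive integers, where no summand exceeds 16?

Direct enumeration gives 486 partitions.

486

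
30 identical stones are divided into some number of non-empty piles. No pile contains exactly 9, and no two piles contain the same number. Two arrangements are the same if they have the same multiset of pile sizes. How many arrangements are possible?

A full systematic count gives 233.

233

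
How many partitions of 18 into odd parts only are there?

46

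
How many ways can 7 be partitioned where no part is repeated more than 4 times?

13

They are:
7
6, 1
5, 2
5, 1, 1
4, 3
4, 2, 1
4, 1, 1, 1
3, 3, 1
3, 2, 2
3, 2, 1, 1
3, 1, 1, 1, 1
2, 2, 2, 1
2, 2, 1, 1, 1
That's 13 in total.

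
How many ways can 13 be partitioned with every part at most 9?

94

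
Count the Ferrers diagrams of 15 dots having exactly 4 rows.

27

A partial list (first 12 by largest part):
12+1+1+1
11+2+1+1
10+3+1+1
10+2+2+1
9+4+1+1
9+3+2+1
9+2+2+2
8+5+1+1
8+4+2+1
8+3+3+1
8+3+2+2
7+6+1+1
…and 15 more, for 27 total.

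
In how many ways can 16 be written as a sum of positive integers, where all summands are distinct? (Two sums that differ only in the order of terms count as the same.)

There are too many to list fully; the first 12 (by largest part) are:
16
15,1
14,2
13,3
13,2,1
12,4
12,3,1
11,5
11,4,1
11,3,2
10,6
10,5,1
…and 20 more, for 32 total.

32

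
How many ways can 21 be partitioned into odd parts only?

Systematic enumeration (by largest part, then next-largest, …) yields 76.

76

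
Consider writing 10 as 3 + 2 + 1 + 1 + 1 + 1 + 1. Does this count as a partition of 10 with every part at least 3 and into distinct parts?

No

The parts sum to 10, and the condition 'every summand is at least 3' is violated.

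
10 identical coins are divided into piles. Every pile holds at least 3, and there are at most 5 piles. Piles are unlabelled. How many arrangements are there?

5

Listing the qualifying partitions of 10:
10
7 + 3
6 + 4
5 + 5
4 + 3 + 3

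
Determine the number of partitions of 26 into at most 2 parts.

14

They are:
26
25,1
24,2
23,3
22,4
21,5
20,6
19,7
18,8
17,9
16,10
15,11
14,12
13,13
Counting gives 14.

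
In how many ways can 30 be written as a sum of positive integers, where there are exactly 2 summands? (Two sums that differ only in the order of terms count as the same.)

15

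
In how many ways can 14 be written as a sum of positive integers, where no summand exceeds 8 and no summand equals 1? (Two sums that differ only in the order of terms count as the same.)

27

A partial list (first 12 by largest part):
8, 6
8, 4, 2
8, 3, 3
8, 2, 2, 2
7, 7
7, 5, 2
7, 4, 3
7, 3, 2, 2
6, 6, 2
6, 5, 3
6, 4, 4
6, 4, 2, 2
…and 15 more, for 27 total.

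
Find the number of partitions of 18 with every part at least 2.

88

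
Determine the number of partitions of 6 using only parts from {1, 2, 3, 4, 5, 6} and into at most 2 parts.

Listing the qualifying partitions of 6:
6
5 + 1
4 + 2
3 + 3

4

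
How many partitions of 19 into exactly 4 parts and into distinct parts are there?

18

Enumerating:
13+3+2+1
12+4+2+1
11+5+2+1
11+4+3+1
10+6+2+1
10+5+3+1
10+4+3+2
9+7+2+1
9+6+3+1
9+5+4+1
9+5+3+2
8+7+3+1
8+6+4+1
8+6+3+2
8+5+4+2
7+6+5+1
7+6+4+2
7+5+4+3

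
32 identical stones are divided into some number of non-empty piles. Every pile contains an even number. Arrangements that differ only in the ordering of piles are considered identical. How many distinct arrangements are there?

231

Direct enumeration gives 231 partitions.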